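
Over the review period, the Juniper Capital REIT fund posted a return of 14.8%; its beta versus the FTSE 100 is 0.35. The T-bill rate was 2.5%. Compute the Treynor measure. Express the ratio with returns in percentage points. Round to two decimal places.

Treynor = (Rp − Rf) / β = (14.8% − 2.5%) / 0.35 = 12.30 / 0.35 = 35.1429

35.14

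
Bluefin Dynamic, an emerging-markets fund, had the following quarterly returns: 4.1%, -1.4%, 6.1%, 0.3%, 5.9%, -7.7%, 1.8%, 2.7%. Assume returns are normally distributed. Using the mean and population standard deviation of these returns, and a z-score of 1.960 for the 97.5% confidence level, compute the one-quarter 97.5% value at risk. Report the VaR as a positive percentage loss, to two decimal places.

6.82

r̄ = (4.1 − 1.4 + 6.1 + 0.3 + 5.9 − 7.7 + 1.8 + 2.7) / 8 = 1.4750%
Population σ = √[Σ(r − r̄)² / 8] = √[143.2950 / 8] = √17.9119 = 4.2322%
VaR = −(r̄ − z·σ) = −(1.4750 − 1.960 × 4.2322) = −(-6.8201) = 6.8201%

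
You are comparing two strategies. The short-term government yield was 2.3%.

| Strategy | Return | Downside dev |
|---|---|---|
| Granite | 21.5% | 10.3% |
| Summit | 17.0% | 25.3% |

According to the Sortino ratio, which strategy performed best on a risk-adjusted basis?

Granite: Sortino ratio = (21.5% − 2.3%) / 10.3% = 1.864
Summit: Sortino ratio = (17.0% − 2.3%) / 25.3% = 0.581
Highest: Granite (1.864).

Granite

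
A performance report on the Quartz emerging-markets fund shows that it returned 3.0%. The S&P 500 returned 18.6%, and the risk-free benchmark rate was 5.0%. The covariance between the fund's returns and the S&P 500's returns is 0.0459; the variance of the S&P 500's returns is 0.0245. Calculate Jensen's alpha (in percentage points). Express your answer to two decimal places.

β = Cov / Var = 0.0459 / 0.0245 = 1.8735
E[R] = Rf + β(Rm − Rf) = 5.0% + 1.8735 × (18.6% − 5.0%) = 30.4796%
α = Rp − E[R] = 3.0% − 30.4796% = -27.4796

-27.48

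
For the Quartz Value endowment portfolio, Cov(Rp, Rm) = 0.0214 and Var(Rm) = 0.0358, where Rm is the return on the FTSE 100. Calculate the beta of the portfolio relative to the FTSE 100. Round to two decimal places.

0.60

β = Cov(Rp, Rm) / Var(Rm) = 0.0214 / 0.0358 = 0.5978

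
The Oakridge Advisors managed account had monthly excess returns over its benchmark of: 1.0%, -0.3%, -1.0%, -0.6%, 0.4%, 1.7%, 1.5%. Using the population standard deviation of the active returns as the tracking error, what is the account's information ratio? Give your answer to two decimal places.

r̄ = (1 − 0.3 − 1 − 0.6 + 0.4 + 1.7 + 1.5) / 7 = 0.3857%
Population σ = √[Σ(r − r̄)² / 7] = √[6.7086 / 7] = √0.9584 = 0.9790%
IR = r̄ / tracking error = 0.3857 / 0.9790 = 0.3940

0.39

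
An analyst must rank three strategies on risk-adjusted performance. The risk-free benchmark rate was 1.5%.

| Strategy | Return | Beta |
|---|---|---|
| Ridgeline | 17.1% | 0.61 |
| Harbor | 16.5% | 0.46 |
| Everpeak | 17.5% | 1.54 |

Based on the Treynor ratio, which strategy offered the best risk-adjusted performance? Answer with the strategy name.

Ridgeline: Treynor = (17.1% − 1.5%) / 0.61 = 25.574
Harbor: Treynor = (16.5% − 1.5%) / 0.46 = 32.609
Everpeak: Treynor = (17.5% − 1.5%) / 1.54 = 10.390
Highest: Harbor (32.609).

Harbor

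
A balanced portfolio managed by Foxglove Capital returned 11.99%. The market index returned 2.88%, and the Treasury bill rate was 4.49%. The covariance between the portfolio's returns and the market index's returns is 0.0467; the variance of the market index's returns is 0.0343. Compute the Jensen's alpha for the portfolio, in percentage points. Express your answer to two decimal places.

β = Cov / Var = 0.0467 / 0.0343 = 1.3615
E[R] = Rf + β(Rm − Rf) = 4.49% + 1.3615 × (2.88% − 4.49%) = 2.2980%
α = Rp − E[R] = 11.99% − 2.2980% = 9.6920

9.69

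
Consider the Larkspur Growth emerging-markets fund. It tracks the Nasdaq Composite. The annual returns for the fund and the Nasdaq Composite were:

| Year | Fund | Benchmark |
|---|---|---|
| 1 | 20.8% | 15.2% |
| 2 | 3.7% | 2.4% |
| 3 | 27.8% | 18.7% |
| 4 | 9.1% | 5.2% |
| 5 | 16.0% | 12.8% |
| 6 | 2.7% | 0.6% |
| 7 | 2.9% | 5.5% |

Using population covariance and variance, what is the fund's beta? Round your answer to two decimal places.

1.39

r̄p = 11.8571%,  r̄m = 8.6286%
Cov = Σ(rp − r̄p)(rm − r̄m) / 7 = 56.9169
Var(rm) = Σ(rm − r̄m)² / 7 = 40.9735
β = Cov / Var = 56.9169 / 40.9735 = 1.3891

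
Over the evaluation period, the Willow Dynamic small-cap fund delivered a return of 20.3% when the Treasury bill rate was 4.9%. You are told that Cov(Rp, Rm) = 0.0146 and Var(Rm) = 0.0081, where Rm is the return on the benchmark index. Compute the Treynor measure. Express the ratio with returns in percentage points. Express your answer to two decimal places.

β = Cov / Var = 0.0146 / 0.0081 = 1.8025
Treynor = (Rp − Rf) / β = (20.3% − 4.9%) / 1.8025 = 15.40 / 1.8025 = 8.5437

8.54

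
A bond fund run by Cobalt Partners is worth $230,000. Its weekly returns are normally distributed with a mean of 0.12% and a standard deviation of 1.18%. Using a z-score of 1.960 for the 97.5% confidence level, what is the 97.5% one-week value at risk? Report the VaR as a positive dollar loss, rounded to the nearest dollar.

$5,043

Return at the 97.5% tail: μ − z·σ = 0.12% − 1.960 × 1.18% = 0.12 − 2.3128 = -2.1928%
VaR = −(-2.1928%) × $230,000 = 2.1928% × $230,000 = $5,043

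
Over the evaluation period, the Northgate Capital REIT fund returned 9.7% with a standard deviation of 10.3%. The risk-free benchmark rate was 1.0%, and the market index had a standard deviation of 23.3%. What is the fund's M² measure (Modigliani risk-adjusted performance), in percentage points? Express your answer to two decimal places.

Sharpe = (Rp − Rf) / σp = (9.7% − 1.0%) / 10.3% = 0.8447
M² = Rf + Sharpe × σm = 1.0% + 0.8447 × 23.3% = 20.6815%

20.68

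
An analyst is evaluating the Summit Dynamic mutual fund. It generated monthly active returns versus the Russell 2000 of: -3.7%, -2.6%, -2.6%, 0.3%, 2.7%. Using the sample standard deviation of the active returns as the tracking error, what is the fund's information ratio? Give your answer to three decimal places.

r̄ = (-3.7 − 2.6 − 2.6 + 0.3 + 2.7) / 5 = -1.1800%
Σ(r − r̄)² = (-3.7 − (-1.1800))² + (-2.6 − (-1.1800))² + … = 27.6280
sample σ = √(27.6280 / 4) = √6.9070 = 2.6281%
IR = r̄ / tracking error = -1.1800 / 2.6281 = -0.4490

-0.449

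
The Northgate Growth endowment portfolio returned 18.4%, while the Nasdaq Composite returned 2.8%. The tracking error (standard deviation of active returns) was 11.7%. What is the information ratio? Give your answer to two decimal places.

IR = (Rp − Rb) / TE = (18.4% − 2.8%) / 11.7% = 15.60% / 11.7% = 1.3333

1.33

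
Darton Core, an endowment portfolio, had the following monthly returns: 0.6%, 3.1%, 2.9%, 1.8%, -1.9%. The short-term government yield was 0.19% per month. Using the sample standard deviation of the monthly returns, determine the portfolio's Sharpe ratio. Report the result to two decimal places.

r̄ = (0.6 + 3.1 + 2.9 + 1.8 − 1.9) / 5 = 6.50 / 5 = 1.3000%
Sample std dev = √[16.7800 / 4] = 2.0482%
Sharpe = (r̄ − rf) / σ = (1.3000 − 0.19) / 2.0482 = 1.1100 / 2.0482 = 0.5419

0.54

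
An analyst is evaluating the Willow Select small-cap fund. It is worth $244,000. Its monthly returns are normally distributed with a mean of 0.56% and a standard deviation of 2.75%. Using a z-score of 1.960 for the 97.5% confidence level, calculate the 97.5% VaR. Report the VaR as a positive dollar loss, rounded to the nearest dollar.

$11,785

Return at the 97.5% tail: μ − z·σ = 0.56% − 1.960 × 2.75% = 0.56 − 5.3900 = -4.8300%
VaR = −(-4.8300%) × $244,000 = 4.8300% × $244,000 = $11,785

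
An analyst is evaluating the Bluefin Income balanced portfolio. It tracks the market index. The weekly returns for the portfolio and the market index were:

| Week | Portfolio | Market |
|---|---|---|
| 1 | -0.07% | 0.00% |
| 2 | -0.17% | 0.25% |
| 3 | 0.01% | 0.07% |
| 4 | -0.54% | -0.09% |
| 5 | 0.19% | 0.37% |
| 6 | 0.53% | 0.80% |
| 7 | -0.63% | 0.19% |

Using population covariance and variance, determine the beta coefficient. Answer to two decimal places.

r̄p = -0.0971%,  r̄m = 0.2271%
Cov = Σ(rp − r̄p)(rm − r̄m) / 7 = 0.0766
Var(rm) = Σ(rm − r̄m)² / 7 = 0.0753
β = Cov / Var = 0.0766 / 0.0753 = 1.0173

1.02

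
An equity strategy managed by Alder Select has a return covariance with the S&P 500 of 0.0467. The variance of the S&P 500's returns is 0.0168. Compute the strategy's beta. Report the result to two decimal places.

2.78

β = Cov(Rp, Rm) / Var(Rm) = 0.0467 / 0.0168 = 2.7798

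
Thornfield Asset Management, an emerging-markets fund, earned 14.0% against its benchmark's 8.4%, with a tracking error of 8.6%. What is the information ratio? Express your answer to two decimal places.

0.65

IR = (Rp − Rb) / TE = (14.0% − 8.4%) / 8.6% = 5.60% / 8.6% = 0.6512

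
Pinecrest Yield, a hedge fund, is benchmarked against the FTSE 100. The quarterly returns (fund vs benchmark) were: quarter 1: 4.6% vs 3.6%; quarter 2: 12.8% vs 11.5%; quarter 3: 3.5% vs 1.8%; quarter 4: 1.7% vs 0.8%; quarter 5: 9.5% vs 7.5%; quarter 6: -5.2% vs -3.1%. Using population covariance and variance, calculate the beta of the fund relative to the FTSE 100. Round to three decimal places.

r̄p = 4.4833%,  r̄m = 3.6833%
Cov = Σ(rp − r̄p)(rm − r̄m) / 6 = 26.6181
Var(rm) = Σ(rm − r̄m)² / 6 = 22.2581
β = Cov / Var = 26.6181 / 22.2581 = 1.1959

1.196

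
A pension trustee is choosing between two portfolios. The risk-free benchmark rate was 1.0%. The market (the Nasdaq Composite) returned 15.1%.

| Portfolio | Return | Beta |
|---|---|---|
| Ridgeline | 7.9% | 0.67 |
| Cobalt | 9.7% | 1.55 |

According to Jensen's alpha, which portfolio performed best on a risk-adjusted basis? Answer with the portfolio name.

Ridgeline: α = 7.9% − [1.0% + 0.67 × (15.1% − 1.0%)] = -2.547
Cobalt: α = 9.7% − [1.0% + 1.55 × (15.1% − 1.0%)] = -13.155
Highest: Ridgeline (-2.547).

Ridgeline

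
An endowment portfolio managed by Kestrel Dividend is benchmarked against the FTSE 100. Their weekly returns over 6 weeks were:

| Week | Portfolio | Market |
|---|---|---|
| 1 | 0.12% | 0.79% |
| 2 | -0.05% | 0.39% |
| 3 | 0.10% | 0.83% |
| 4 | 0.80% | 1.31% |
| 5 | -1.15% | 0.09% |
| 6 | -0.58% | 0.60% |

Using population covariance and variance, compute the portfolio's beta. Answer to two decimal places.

1.45

r̄p = -0.1267%,  r̄m = 0.6683%
Cov = Σ(rp − r̄p)(rm − r̄m) / 6 = 0.2105
Var(rm) = Σ(rm − r̄m)² / 6 = 0.1449
β = Cov / Var = 0.2105 / 0.1449 = 1.4527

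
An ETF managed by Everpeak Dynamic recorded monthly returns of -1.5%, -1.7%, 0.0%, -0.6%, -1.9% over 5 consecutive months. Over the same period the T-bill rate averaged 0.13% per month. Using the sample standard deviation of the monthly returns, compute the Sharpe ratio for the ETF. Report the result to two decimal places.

μ = (-1.5 − 1.7 + 0 − 0.6 − 1.9) / 5 = -5.70 / 5 = -1.1400%
Σ(r − μ)² = (-1.5 − (-1.1400))² + (-1.7 − (-1.1400))² + (0 − (-1.1400))² + … = 2.6120
σ = √[2.6120 / 4] = 0.8081%
Sharpe = (μ − rf) / σ = (-1.1400 − 0.13) / 0.8081 = -1.2700 / 0.8081 = -1.5716

-1.57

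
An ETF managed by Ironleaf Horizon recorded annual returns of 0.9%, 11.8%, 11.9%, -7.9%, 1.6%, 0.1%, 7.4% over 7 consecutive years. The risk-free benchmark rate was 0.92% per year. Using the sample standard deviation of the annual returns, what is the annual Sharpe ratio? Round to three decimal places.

0.387

Mean return μ = 25.80 / 7 = 3.6857%
Sample std dev = √[306.3086 / 6] = 7.1450%
Sharpe = (μ − rf) / σ = (3.6857 − 0.92) / 7.1450 = 2.7657 / 7.1450 = 0.3871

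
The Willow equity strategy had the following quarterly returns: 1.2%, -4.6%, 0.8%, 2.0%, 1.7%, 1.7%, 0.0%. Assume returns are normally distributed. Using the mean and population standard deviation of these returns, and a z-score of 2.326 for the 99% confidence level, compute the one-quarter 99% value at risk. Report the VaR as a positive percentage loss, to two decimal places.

Mean return r̄ = 2.80 / 7 = 0.4000%
Population std dev = √[31.9000 / 7] = 2.1347%
VaR = −(r̄ − z·σ) = −(0.4000 − 2.326 × 2.1347) = −(-4.5653) = 4.5653%

4.57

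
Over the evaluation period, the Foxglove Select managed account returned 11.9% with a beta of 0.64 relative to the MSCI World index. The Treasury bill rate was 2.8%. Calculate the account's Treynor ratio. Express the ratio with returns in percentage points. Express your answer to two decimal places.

14.22

Treynor = (Rp − Rf) / β = (11.9% − 2.8%) / 0.64 = 9.10 / 0.64 = 14.2188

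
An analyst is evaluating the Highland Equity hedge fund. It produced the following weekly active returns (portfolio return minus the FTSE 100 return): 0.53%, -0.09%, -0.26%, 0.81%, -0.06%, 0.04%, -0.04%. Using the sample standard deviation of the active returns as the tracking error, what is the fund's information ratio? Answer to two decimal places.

0.34

Mean return μ = 0.930 / 7 = 0.1329%
Sample std dev = √[0.8959 / 6] = 0.3864%
IR = μ / tracking error = 0.1329 / 0.3864 = 0.3439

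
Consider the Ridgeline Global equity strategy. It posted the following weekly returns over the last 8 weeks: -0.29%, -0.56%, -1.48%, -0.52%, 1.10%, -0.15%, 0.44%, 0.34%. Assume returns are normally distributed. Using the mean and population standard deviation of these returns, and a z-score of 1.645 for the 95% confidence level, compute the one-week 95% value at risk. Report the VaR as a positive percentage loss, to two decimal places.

1.34

μ = (-0.29 − 0.56 − 1.48 − 0.52 + 1.1 − 0.15 + 0.44 + 0.34) / 8 = -1.120 / 8 = -0.1400%
Σ(r − μ)² = 4.2434; population σ = √(4.2434/8) = 0.7283%
VaR = −(μ − z·σ) = −(-0.1400 − 1.645 × 0.7283) = −(-1.3381) = 1.3381%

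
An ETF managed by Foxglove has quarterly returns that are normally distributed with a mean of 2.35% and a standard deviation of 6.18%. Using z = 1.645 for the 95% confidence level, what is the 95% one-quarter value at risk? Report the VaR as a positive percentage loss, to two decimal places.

VaR (as % loss) = −(μ − z·σ) = −(2.35% − 1.645 × 6.18%) = −(-7.8161%) = 7.8161%

7.82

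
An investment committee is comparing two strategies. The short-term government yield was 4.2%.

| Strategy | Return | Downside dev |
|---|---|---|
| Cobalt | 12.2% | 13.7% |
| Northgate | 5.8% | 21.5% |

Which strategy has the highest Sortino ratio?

Cobalt

Cobalt: Sortino ratio = (12.2% − 4.2%) / 13.7% = 0.584
Northgate: Sortino ratio = (5.8% − 4.2%) / 21.5% = 0.074
Highest: Cobalt (0.584).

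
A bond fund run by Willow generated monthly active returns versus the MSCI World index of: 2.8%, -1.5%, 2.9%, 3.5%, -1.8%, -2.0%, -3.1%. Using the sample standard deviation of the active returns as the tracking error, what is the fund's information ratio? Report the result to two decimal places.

r̄ = (2.8 − 1.5 + 2.9 + 3.5 − 1.8 − 2 − 3.1) / 7 = 0.80 / 7 = 0.1143%
Σ(r − r̄)² = 47.5086; sample σ = √(47.5086/6) = 2.8139%
IR = r̄ / tracking error = 0.1143 / 2.8139 = 0.0406

0.04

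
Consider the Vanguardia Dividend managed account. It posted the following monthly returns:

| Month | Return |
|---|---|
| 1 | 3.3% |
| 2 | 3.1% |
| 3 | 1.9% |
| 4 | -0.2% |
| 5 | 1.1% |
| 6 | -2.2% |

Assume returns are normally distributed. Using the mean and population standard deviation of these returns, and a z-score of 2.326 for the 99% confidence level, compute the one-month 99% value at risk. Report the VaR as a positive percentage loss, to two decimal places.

3.29

Mean return r̄ = 7.00 / 6 = 1.1667%
Population σ = √[Σ(r − r̄)² / 6] = √[22.0333 / 6] = √3.6722 = 1.9163%
VaR = −(r̄ − z·σ) = −(1.1667 − 2.326 × 1.9163) = −(-3.2906) = 3.2906%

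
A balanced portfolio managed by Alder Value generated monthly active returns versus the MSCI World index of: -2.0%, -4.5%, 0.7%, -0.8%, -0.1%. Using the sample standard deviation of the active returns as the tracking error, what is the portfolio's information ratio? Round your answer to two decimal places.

-0.66

r̄ = (-2 − 4.5 + 0.7 − 0.8 − 0.1) / 5 = -1.3400%
Σ(r − r̄)² = 16.4120; sample σ = √(16.4120/4) = 2.0256%
IR = r̄ / tracking error = -1.3400 / 2.0256 = -0.6615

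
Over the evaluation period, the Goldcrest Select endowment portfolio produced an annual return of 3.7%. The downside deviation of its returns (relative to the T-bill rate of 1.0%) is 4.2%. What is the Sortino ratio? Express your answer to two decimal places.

0.64

Sortino = (Rp − Rf) / σd = (3.7% − 1.0%) / 4.2% = 2.70% / 4.2% = 0.6429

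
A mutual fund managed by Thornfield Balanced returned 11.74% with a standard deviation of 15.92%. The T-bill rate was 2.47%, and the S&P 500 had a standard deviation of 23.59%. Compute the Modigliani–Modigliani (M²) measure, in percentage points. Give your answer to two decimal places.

16.21

Sharpe = (Rp − Rf) / σp = (11.74% − 2.47%) / 15.92% = 0.5823
M² = Rf + Sharpe × σm = 2.47% + 0.5823 × 23.59% = 16.2065%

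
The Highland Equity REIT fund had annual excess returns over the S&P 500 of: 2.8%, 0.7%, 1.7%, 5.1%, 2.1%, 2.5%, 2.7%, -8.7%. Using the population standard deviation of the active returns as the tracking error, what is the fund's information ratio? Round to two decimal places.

0.29

Mean return r̄ = 8.90 / 8 = 1.1125%
Population std dev = √[120.9688 / 8] = 3.8886%
IR = r̄ / tracking error = 1.1125 / 3.8886 = 0.2861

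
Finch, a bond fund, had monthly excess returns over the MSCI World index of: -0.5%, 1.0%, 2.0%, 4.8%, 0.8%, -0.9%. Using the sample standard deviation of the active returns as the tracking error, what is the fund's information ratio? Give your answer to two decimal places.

0.58

Mean return r̄ = 7.20 / 6 = 1.2000%
Sample std dev = √[21.1000 / 5] = 2.0543%
IR = r̄ / tracking error = 1.2000 / 2.0543 = 0.5841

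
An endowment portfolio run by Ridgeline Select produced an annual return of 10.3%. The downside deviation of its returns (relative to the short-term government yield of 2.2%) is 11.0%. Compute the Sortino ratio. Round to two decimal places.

Sortino = (Rp − Rf) / σd = (10.3% − 2.2%) / 11.0% = 8.10% / 11.0% = 0.7364

0.74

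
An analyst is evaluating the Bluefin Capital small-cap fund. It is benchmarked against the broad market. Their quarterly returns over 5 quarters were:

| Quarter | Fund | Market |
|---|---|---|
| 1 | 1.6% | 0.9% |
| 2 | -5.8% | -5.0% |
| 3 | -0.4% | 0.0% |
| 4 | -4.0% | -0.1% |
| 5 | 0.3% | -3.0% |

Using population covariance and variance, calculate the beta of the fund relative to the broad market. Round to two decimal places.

0.74

r̄p = -1.6600%,  r̄m = -1.4400%
Cov = Σ(rp − r̄p)(rm − r̄m) / 5 = 3.5976
Var(rm) = Σ(rm − r̄m)² / 5 = 4.8904
β = Cov / Var = 3.5976 / 4.8904 = 0.7356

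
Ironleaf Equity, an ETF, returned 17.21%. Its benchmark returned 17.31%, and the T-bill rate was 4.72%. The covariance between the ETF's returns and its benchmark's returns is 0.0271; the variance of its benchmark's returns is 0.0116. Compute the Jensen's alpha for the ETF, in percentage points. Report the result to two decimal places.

-16.92

β = Cov / Var = 0.0271 / 0.0116 = 2.3362
E[R] = Rf + β(Rm − Rf) = 4.72% + 2.3362 × (17.31% − 4.72%) = 34.1328%
α = Rp − E[R] = 17.21% − 34.1328% = -16.9228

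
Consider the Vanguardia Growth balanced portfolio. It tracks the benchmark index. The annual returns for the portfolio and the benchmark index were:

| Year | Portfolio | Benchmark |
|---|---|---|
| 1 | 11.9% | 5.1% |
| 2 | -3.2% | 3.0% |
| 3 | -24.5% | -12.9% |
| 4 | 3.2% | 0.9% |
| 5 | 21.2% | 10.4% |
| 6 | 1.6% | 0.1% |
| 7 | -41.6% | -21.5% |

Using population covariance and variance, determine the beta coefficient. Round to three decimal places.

1.914

r̄p = -4.4857%,  r̄m = -2.1286%
Cov = Σ(rp − r̄p)(rm − r̄m) / 7 = 202.6033
Var(rm) = Σ(rm − r̄m)² / 7 = 105.8478
β = Cov / Var = 202.6033 / 105.8478 = 1.9141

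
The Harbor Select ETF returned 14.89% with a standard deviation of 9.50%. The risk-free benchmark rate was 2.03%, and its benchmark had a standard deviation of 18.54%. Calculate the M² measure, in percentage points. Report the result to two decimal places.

Sharpe = (Rp − Rf) / σp = (14.89% − 2.03%) / 9.50% = 1.3537
M² = Rf + Sharpe × σm = 2.03% + 1.3537 × 18.54% = 27.1276%

27.13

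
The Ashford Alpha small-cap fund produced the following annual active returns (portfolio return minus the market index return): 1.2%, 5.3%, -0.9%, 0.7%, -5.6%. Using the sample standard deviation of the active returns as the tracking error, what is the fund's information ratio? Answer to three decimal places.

0.036

Mean return μ = 0.70 / 5 = 0.1400%
Σ(r − μ)² = 62.0920; sample σ = √(62.0920/4) = 3.9399%
IR = μ / tracking error = 0.1400 / 3.9399 = 0.0355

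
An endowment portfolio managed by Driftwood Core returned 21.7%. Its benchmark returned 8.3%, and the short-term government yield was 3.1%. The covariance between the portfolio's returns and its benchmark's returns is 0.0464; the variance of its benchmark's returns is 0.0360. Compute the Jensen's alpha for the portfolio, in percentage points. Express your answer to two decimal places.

β = Cov / Var = 0.0464 / 0.0360 = 1.2889
E[R] = Rf + β(Rm − Rf) = 3.1% + 1.2889 × (8.3% − 3.1%) = 9.8023%
α = Rp − E[R] = 21.7% − 9.8023% = 11.8977

11.90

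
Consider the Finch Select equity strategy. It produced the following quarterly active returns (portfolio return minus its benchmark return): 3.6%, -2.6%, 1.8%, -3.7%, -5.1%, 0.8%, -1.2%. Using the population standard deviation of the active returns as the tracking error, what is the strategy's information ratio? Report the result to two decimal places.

r̄ = (3.6 − 2.6 + 1.8 − 3.7 − 5.1 + 0.8 − 1.2) / 7 = -0.9143%
Σ(r − r̄)² = 58.8886; population σ = √(58.8886/7) = 2.9005%
IR = r̄ / tracking error = -0.9143 / 2.9005 = -0.3152

-0.32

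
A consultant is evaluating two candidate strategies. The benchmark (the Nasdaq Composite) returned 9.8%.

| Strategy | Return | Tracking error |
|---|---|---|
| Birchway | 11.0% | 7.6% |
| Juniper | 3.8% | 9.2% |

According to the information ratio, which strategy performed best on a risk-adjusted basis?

Birchway: IR = (11.0% − 9.8%) / 7.6% = 0.158
Juniper: IR = (3.8% − 9.8%) / 9.2% = -0.652
Highest: Birchway (0.158).

Birchway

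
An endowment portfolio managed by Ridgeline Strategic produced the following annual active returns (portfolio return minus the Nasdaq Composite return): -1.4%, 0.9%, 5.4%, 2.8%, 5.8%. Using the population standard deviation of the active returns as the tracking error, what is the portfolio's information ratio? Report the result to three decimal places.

0.993

r̄ = (-1.4 + 0.9 + 5.4 + 2.8 + 5.8) / 5 = 13.50 / 5 = 2.7000%
Population σ = √[Σ(r − r̄)² / 5] = √[36.9600 / 5] = √7.3920 = 2.7188%
IR = r̄ / tracking error = 2.7000 / 2.7188 = 0.9931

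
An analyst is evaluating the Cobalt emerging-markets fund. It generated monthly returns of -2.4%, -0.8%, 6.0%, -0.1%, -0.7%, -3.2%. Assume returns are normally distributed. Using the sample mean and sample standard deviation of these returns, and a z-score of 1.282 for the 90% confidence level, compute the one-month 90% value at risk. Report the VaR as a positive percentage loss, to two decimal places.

Mean return r̄ = -1.20 / 6 = -0.2000%
Σ(r − r̄)² = (-2.4 − (-0.2000))² + (-0.8 − (-0.2000))² + … = 52.9000
σ = √[52.9000 / 5] = 3.2527%
VaR = −(r̄ − z·σ) = −(-0.2000 − 1.282 × 3.2527) = −(-4.3700) = 4.3700%

4.37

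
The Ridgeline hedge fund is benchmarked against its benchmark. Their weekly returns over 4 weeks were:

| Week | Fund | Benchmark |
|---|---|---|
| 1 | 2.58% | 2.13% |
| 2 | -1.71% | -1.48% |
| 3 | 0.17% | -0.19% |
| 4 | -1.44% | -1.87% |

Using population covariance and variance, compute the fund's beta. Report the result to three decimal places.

1.080

r̄p = -0.1000%,  r̄m = -0.3525%
Cov = Σ(rp − r̄p)(rm − r̄m) / 4 = 2.6364
Var(rm) = Σ(rm − r̄m)² / 4 = 2.4408
β = Cov / Var = 2.6364 / 2.4408 = 1.0801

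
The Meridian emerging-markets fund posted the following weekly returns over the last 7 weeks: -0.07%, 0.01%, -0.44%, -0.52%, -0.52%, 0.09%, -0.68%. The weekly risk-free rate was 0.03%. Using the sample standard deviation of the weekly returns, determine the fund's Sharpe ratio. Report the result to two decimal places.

Mean return μ = -2.130 / 7 = -0.3043%
Sample σ = √[Σ(r − μ)² / 6] = √[0.5618 / 6] = √0.0936 = 0.3059%
Sharpe = (μ − rf) / σ = (-0.3043 − 0.03) / 0.3059 = -0.3343 / 0.3059 = -1.0928

-1.09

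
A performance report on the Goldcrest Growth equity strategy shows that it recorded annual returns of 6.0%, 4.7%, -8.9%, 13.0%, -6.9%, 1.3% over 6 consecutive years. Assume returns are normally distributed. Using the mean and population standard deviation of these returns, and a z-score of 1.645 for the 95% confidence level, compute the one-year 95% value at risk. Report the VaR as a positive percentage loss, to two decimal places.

Mean return μ = 9.20 / 6 = 1.5333%
Population σ = √[Σ(r − μ)² / 6] = √[341.4933 / 6] = √56.9156 = 7.5442%
VaR = −(μ − z·σ) = −(1.5333 − 1.645 × 7.5442) = −(-10.8769) = 10.8769%

10.88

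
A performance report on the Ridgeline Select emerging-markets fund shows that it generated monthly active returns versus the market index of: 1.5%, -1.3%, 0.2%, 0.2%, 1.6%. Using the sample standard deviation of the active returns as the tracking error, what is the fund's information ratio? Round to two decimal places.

Mean return r̄ = 2.20 / 5 = 0.4400%
Σ(r − r̄)² = (1.5 − 0.4400)² + (-1.3 − 0.4400)² + … = 5.6120
sample σ = √(5.6120 / 4) = √1.4030 = 1.1845%
IR = r̄ / tracking error = 0.4400 / 1.1845 = 0.3715

0.37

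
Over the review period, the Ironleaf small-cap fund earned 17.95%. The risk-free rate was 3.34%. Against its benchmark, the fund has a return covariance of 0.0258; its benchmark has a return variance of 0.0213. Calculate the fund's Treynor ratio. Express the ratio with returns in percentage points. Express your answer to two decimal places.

12.06

β = Cov / Var = 0.0258 / 0.0213 = 1.2113
Treynor = (Rp − Rf) / β = (17.95% − 3.34%) / 1.2113 = 14.61 / 1.2113 = 12.0614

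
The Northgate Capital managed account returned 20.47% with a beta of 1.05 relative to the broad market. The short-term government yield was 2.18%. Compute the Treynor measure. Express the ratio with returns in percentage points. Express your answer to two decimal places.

Treynor = (Rp − Rf) / β = (20.47% − 2.18%) / 1.05 = 18.29 / 1.05 = 17.4190

17.42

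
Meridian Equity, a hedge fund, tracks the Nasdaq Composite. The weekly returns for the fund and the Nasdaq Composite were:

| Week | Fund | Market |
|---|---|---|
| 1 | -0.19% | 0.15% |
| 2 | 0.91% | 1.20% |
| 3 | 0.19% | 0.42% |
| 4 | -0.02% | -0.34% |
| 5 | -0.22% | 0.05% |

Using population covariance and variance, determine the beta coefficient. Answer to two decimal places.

r̄p = 0.1340%,  r̄m = 0.2960%
Cov = Σ(rp − r̄p)(rm − r̄m) / 5 = 0.1882
Var(rm) = Σ(rm − r̄m)² / 5 = 0.2638
β = Cov / Var = 0.1882 / 0.2638 = 0.7134

0.71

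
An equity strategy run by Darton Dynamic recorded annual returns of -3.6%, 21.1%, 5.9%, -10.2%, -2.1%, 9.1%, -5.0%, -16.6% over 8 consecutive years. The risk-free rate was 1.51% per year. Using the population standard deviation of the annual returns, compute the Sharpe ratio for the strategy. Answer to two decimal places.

r̄ = (-3.6 + 21.1 + 5.9 − 10.2 − 2.1 + 9.1 − 5 − 16.6) / 8 = -1.40 / 8 = -0.1750%
Σ(r − r̄)² = (-3.6 − (-0.1750))² + (21.1 − (-0.1750))² + (5.9 − (-0.1750))² + … = 984.5550
σ = √[984.5550 / 8] = 11.0937%
Sharpe = (r̄ − rf) / σ = (-0.1750 − 1.51) / 11.0937 = -1.6850 / 11.0937 = -0.1519

-0.15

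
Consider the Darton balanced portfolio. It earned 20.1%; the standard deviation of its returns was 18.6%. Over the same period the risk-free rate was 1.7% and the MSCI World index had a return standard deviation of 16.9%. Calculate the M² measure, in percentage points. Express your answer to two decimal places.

Sharpe = (Rp − Rf) / σp = (20.1% − 1.7%) / 18.6% = 0.9892
M² = Rf + Sharpe × σm = 1.7% + 0.9892 × 16.9% = 18.4175%

18.42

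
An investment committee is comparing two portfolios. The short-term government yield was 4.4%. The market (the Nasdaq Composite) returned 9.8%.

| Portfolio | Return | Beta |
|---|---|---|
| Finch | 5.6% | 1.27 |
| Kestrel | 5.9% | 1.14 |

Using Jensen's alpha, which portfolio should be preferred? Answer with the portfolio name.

Finch: α = 5.6% − [4.4% + 1.27 × (9.8% − 4.4%)] = -5.658
Kestrel: α = 5.9% − [4.4% + 1.14 × (9.8% − 4.4%)] = -4.656
Highest: Kestrel (-4.656).

Kestrel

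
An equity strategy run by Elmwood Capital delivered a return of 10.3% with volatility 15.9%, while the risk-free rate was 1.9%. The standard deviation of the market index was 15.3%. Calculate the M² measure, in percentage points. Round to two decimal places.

Sharpe = (Rp − Rf) / σp = (10.3% − 1.9%) / 15.9% = 0.5283
M² = Rf + Sharpe × σm = 1.9% + 0.5283 × 15.3% = 9.9830%

9.98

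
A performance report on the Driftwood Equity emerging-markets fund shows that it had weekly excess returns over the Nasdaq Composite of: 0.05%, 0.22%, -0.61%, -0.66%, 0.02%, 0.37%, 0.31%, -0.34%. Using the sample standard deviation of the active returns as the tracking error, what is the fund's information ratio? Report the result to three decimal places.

-0.197

Mean return μ = -0.640 / 8 = -0.0800%
Σ(r − μ)² = 1.1564; sample σ = √(1.1564/7) = 0.4064%
IR = μ / tracking error = -0.0800 / 0.4064 = -0.1969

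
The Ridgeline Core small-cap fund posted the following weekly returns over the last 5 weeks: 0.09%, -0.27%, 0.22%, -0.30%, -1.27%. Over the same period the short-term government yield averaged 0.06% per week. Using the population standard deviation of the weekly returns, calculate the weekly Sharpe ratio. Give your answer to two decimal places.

r̄ = (0.09 − 0.27 + 0.22 − 0.3 − 1.27) / 5 = -0.3060%
Population σ = √[Σ(r − r̄)² / 5] = √[1.3641 / 5] = √0.2728 = 0.5223%
Sharpe = (r̄ − rf) / σ = (-0.3060 − 0.06) / 0.5223 = -0.3660 / 0.5223 = -0.7007

-0.70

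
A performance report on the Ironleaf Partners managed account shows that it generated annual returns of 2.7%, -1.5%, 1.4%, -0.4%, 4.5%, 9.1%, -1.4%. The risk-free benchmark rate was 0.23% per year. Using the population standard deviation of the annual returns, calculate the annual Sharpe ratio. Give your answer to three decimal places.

r̄ = (2.7 − 1.5 + 1.4 − 0.4 + 4.5 + 9.1 − 1.4) / 7 = 2.0571%
Population std dev = √[87.0571 / 7] = 3.5266%
Sharpe = (r̄ − rf) / σ = (2.0571 − 0.23) / 3.5266 = 1.8271 / 3.5266 = 0.5181

0.518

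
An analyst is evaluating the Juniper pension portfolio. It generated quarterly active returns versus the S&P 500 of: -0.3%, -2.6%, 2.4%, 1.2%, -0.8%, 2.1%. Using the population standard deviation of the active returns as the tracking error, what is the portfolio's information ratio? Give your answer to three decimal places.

Mean return μ = 2.00 / 6 = 0.3333%
Population σ = √[Σ(r − μ)² / 6] = √[18.4333 / 6] = √3.0722 = 1.7528%
IR = μ / tracking error = 0.3333 / 1.7528 = 0.1902

0.190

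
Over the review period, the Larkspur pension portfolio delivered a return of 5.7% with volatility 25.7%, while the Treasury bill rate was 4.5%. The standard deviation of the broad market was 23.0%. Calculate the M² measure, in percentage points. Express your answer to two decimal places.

Sharpe = (Rp − Rf) / σp = (5.7% − 4.5%) / 25.7% = 0.0467
M² = Rf + Sharpe × σm = 4.5% + 0.0467 × 23.0% = 5.5741%

5.57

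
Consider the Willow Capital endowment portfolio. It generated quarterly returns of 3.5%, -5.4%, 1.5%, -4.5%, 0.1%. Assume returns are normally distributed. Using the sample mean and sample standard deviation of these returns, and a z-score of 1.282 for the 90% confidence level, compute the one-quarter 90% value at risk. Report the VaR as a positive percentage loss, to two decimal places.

5.90

r̄ = (3.5 − 5.4 + 1.5 − 4.5 + 0.1) / 5 = -0.9600%
Sample σ = √[Σ(r − r̄)² / 4] = √[59.3120 / 4] = √14.8280 = 3.8507%
VaR = −(r̄ − z·σ) = −(-0.9600 − 1.282 × 3.8507) = −(-5.8966) = 5.8966%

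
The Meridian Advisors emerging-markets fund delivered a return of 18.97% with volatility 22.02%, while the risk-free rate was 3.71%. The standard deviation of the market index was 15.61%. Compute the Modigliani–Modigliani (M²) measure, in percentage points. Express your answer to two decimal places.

14.53

Sharpe = (Rp − Rf) / σp = (18.97% − 3.71%) / 22.02% = 0.6930
M² = Rf + Sharpe × σm = 3.71% + 0.6930 × 15.61% = 14.5277%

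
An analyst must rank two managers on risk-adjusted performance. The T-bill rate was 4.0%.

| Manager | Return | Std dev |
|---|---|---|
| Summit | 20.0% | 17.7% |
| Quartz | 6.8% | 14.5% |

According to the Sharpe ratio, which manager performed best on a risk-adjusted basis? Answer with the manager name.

Summit: Sharpe ratio = (20.0% − 4.0%) / 17.7% = 0.904
Quartz: Sharpe ratio = (6.8% − 4.0%) / 14.5% = 0.193
Highest: Summit (0.904).

Summit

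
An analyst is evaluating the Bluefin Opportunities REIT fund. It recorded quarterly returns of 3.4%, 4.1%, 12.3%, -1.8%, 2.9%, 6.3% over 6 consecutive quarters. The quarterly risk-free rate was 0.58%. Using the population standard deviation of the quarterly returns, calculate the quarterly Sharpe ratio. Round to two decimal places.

0.93

Mean return r̄ = 27.20 / 6 = 4.5333%
Population σ = √[Σ(r − r̄)² / 6] = √[107.6933 / 6] = √17.9489 = 4.2366%
Sharpe = (r̄ − rf) / σ = (4.5333 − 0.58) / 4.2366 = 3.9533 / 4.2366 = 0.9331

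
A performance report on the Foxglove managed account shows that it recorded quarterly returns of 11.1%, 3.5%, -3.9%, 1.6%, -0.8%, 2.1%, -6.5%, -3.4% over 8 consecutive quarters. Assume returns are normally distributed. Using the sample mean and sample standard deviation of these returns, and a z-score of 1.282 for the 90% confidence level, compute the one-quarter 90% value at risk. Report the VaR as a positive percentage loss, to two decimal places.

6.57

μ = (11.1 + 3.5 − 3.9 + 1.6 − 0.8 + 2.1 − 6.5 − 3.4) / 8 = 3.70 / 8 = 0.4625%
Sample σ = √[Σ(r − μ)² / 7] = √[210.3788 / 7] = √30.0541 = 5.4822%
VaR = −(μ − z·σ) = −(0.4625 − 1.282 × 5.4822) = −(-6.5657) = 6.5657%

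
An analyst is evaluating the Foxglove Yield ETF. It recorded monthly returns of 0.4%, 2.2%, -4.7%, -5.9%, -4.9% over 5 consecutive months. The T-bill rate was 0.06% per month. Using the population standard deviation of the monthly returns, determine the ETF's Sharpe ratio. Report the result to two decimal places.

-0.81

r̄ = (0.4 + 2.2 − 4.7 − 5.9 − 4.9) / 5 = -2.5800%
Σ(r − r̄)² = 52.6280; population σ = √(52.6280/5) = 3.2443%
Sharpe = (r̄ − rf) / σ = (-2.5800 − 0.06) / 3.2443 = -2.6400 / 3.2443 = -0.8137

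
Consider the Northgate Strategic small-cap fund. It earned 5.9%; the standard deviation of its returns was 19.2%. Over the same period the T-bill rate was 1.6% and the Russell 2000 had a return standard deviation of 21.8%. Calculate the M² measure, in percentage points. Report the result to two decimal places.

Sharpe = (Rp − Rf) / σp = (5.9% − 1.6%) / 19.2% = 0.2240
M² = Rf + Sharpe × σm = 1.6% + 0.2240 × 21.8% = 6.4832%

6.48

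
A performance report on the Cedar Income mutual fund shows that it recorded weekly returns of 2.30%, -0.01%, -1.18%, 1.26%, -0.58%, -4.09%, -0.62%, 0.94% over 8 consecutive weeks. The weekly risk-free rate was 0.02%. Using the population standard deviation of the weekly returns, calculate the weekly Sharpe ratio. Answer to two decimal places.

-0.15

r̄ = (2.3 − 0.01 − 1.18 + 1.26 − 0.58 − 4.09 − 0.62 + 0.94) / 8 = -0.2475%
Σ(r − r̄)² = (2.3 − (-0.2475))² + (-0.01 − (-0.2475))² + (-1.18 − (-0.2475))² + … = 26.1126
population σ = √(26.1126 / 8) = √3.2641 = 1.8067%
Sharpe = (r̄ − rf) / σ = (-0.2475 − 0.02) / 1.8067 = -0.2675 / 1.8067 = -0.1481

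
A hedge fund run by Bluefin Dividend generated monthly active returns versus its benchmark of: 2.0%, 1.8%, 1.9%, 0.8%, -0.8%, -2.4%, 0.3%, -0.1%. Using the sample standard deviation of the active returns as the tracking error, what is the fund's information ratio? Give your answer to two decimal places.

0.29

μ = (2 + 1.8 + 1.9 + 0.8 − 0.8 − 2.4 + 0.3 − 0.1) / 8 = 0.4375%
Sample std dev = √[16.4588 / 7] = 1.5334%
IR = μ / tracking error = 0.4375 / 1.5334 = 0.2853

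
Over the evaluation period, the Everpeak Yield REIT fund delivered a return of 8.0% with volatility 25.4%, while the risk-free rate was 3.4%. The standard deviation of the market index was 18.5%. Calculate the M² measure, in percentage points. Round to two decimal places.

6.75

Sharpe = (Rp − Rf) / σp = (8.0% − 3.4%) / 25.4% = 0.1811
M² = Rf + Sharpe × σm = 3.4% + 0.1811 × 18.5% = 6.7504%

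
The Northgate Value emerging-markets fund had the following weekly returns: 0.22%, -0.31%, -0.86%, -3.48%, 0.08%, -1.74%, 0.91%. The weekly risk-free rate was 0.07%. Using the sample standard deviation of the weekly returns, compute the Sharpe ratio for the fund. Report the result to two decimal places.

r̄ = (0.22 − 0.31 − 0.86 − 3.48 + 0.08 − 1.74 + 0.91) / 7 = -0.7400%
Sample σ = √[Σ(r − r̄)² / 6] = √[13.0234 / 6] = √2.1706 = 1.4733%
Sharpe = (r̄ − rf) / σ = (-0.7400 − 0.07) / 1.4733 = -0.8100 / 1.4733 = -0.5498

-0.55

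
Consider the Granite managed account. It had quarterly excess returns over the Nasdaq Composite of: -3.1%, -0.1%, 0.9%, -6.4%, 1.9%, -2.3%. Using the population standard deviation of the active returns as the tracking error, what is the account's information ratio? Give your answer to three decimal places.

r̄ = (-3.1 − 0.1 + 0.9 − 6.4 + 1.9 − 2.3) / 6 = -1.5167%
Σ(r − r̄)² = (-3.1 − (-1.5167))² + (-0.1 − (-1.5167))² + … = 46.4883
population σ = √(46.4883 / 6) = √7.7481 = 2.7835%
IR = r̄ / tracking error = -1.5167 / 2.7835 = -0.5449

-0.545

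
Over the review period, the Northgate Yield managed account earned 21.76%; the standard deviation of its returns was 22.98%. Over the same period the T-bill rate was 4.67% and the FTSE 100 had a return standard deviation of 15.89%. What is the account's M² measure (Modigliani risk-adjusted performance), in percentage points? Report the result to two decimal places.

16.49

Sharpe = (Rp − Rf) / σp = (21.76% − 4.67%) / 22.98% = 0.7437
M² = Rf + Sharpe × σm = 4.67% + 0.7437 × 15.89% = 16.4874%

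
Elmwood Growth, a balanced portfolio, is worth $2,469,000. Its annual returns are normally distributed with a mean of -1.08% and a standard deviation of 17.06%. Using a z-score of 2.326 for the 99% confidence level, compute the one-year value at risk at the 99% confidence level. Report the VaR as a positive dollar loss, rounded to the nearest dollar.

Return at the 99% tail: μ − z·σ = -1.08% − 2.326 × 17.06% = -1.08 − 39.68156 = -40.76156%
VaR = −(-40.76156%) × $2,469,000 = 40.76156% × $2,469,000 = $1,006,403

$1,006,403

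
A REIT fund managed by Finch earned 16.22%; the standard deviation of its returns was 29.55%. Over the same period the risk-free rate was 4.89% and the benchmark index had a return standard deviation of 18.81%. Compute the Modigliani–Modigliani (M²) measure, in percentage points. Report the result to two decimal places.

Sharpe = (Rp − Rf) / σp = (16.22% − 4.89%) / 29.55% = 0.3834
M² = Rf + Sharpe × σm = 4.89% + 0.3834 × 18.81% = 12.1018%

12.10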